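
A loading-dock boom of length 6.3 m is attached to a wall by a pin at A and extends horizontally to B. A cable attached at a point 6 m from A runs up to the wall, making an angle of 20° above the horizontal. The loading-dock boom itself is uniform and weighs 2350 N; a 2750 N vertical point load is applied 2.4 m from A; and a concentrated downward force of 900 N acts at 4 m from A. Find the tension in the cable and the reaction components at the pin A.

ΣM about A: T·sin20°·6 − 2350·3.15 − 2750·2.4 − 900·4 = 0 → T = 17602.5/(6·0.34202) = 8577.71 ≈ 8578 N.
ΣF_x = 0: A_x − T·cos20° = 0 → A_x = 8577.71 × 0.939693 = 8060 N.
ΣF_y = 0: A_y + T·sin20° − 2350 − 2750 − 900 = 0 → A_y = 6000 − 8577.71 × 0.34202 = 3066 N.

T = 8578 N, A_x = 8060 N, A_y = 3066 N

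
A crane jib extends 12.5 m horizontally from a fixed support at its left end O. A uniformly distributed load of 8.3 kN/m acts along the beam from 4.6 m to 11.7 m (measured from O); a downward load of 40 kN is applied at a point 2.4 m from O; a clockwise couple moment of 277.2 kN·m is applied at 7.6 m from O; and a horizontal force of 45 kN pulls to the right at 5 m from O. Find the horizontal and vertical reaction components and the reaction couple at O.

O_x = -45.00 kN, O_y = 98.93 kN, M_O = 853.5 kN·m

Resultant of the distributed load: 8.3 × 7.1 = 58.93 kN at 8.15 m from O.
ΣF_x = 0: O_x + 45 = 0 → O_x = -45.00 kN.
ΣF_y = 0: O_y − 8.3·7.1 − 40 = 0 → O_y = 98.93 kN.
ΣM about O: M_O − (8.3·7.1)·8.15 − 40·2.4 − 277.2 = 0 → M_O = 853.5 kN·m.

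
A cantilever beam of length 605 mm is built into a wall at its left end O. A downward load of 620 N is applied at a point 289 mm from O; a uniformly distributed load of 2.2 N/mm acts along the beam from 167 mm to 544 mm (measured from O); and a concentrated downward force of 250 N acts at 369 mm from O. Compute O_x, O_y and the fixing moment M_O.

Resultant of the distributed load: 2.2 × 377 = 829.4 N at 355.5 mm from O.
ΣF_x = 0: O_x = 0.
ΣF_y = 0: O_y − 620 − 2.2·377 − 250 = 0 → O_y = 1699 N.
ΣM about O: M_O − 620·289 − (2.2·377)·355.5 − 250·369 = 0 → M_O = 566300 N·mm.

O_x = 0, O_y = 1699 N, M_O = 566300 N·mm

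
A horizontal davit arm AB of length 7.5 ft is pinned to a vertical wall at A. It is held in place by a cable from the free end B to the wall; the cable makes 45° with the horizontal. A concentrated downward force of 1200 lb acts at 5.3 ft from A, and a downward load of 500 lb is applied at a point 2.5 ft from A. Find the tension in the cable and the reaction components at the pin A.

ΣM about A: T·sin45°·7.5 − 1200·5.3 − 500·2.5 = 0 → T = 7610/(7.5·0.707107) = 1434.95 ≈ 1435 lb.
ΣF_x = 0: A_x − T·cos45° = 0 → A_x = 1434.95 × 0.707107 = 1015 lb.
ΣF_y = 0: A_y + T·sin45° − 1200 − 500 = 0 → A_y = 1700 − 1434.95 × 0.707107 = 685.3 lb.

T = 1435 lb, A_x = 1015 lb, A_y = 685.3 lb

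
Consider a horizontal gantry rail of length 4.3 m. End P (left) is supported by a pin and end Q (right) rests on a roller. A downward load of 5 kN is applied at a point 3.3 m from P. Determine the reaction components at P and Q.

P_x = 0, P_y = 1.163 kN, Q_y = 3.837 kN

ΣM about P: Q_y·4.3 − 5·3.3 = 0 → Q_y = 16.5/4.3 = 3.83721 ≈ 3.837 kN.
ΣF_y = 0: P_y + 3.83721 − 5 = 0 → P_y = 1.163 kN.
ΣF_x = 0: no horizontal applied forces, so P_x = 0.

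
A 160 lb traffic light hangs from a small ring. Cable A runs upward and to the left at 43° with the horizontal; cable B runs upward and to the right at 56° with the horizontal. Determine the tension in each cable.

T_A = 90.59 lb, T_B = 118.5 lb

ΣF_x = 0: −T_A·cos43° + T_B·cos56° = 0 → T_B = 1.30787·T_A.
ΣF_y = 0: T_A·sin43° + T_B·sin56° = 160.
Substitute: T_A·(0.681998 + 1.30787·0.829038) = 160 → T_A = 90.5863 ≈ 90.59 lb.
Then T_B = 1.30787 × 90.5863 = 118.5 lb.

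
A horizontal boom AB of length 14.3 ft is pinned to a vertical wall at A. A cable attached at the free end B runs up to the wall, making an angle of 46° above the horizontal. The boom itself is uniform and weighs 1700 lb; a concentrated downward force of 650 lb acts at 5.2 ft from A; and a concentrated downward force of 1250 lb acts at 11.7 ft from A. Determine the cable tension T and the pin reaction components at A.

T = 2932 lb, A_x = 2037 lb, A_y = 1491 lb

ΣM about A: T·sin46°·14.3 − 1700·7.15 − 650·5.2 − 1250·11.7 = 0 → T = 30160/(14.3·0.71934) = 2931.98 ≈ 2932 lb.
ΣF_x = 0: A_x − T·cos46° = 0 → A_x = 2931.98 × 0.694658 = 2037 lb.
ΣF_y = 0: A_y + T·sin46° − 1700 − 650 − 1250 = 0 → A_y = 3600 − 2931.98 × 0.71934 = 1491 lb.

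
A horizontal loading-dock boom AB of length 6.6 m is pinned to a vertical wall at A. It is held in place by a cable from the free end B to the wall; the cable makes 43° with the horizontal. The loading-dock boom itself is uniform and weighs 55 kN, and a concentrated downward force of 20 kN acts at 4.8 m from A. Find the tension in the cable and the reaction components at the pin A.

ΣM about A: T·sin43°·6.6 − 55·3.3 − 20·4.8 = 0 → T = 277.5/(6.6·0.681998) = 61.6504 ≈ 61.65 kN.
ΣF_x = 0: A_x − T·cos43° = 0 → A_x = 61.6504 × 0.731354 = 45.09 kN.
ΣF_y = 0: A_y + T·sin43° − 55 − 20 = 0 → A_y = 75 − 61.6504 × 0.681998 = 32.95 kN.

T = 61.65 kN, A_x = 45.09 kN, A_y = 32.95 kN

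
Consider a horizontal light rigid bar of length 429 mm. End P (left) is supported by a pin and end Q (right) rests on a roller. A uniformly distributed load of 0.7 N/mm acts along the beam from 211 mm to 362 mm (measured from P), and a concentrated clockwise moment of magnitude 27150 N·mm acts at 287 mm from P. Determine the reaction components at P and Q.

P_x = 0, P_y = -28.18 N, Q_y = 133.9 N

Resultant of the distributed load: 0.7 × 151 = 105.7 N at 286.5 mm from P.
Taking moments about P: Q_y·429 − (0.7·151)·286.5 − 27150 = 0 → Q_y = 57433.05/429 = 133.877 ≈ 133.9 N.
ΣF_y = 0: P_y + 133.877 − 0.7·151 = 0 → P_y = -28.18 N.
ΣF_x = 0: no horizontal applied forces, so P_x = 0.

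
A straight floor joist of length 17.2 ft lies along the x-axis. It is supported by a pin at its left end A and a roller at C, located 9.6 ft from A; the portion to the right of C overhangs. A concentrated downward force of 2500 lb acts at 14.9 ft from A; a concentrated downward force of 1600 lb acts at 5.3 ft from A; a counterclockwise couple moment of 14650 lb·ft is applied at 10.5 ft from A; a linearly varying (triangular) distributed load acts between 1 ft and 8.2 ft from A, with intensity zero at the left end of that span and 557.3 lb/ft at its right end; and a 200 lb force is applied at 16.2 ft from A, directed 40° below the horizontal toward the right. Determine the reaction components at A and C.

A_x = -153.2 lb, A_y = 1568 lb, C_y = 4667 lb

Resultant of the triangular load: ½ × 557.3 × 7.2 = 2006.28 lb, acting at 5.8 ft from A (one-third of the span from the peak).
Moments about A: C_y·9.6 − 2500·14.9 − 1600·5.3 + 14650 − (½·557.3·7.2)·5.8 − 200·sin40°·16.2 = 0 → C_y = 44799.1/9.6 = 4666.57 ≈ 4667 lb.
ΣF_y = 0: A_y + 4666.57 − 2500 − 1600 − ½·557.3·7.2 − 200·sin40° = 0 → A_y = 1568 lb.
ΣF_x = 0: A_x + 200·cos40° = 0 → A_x = -153.2 lb.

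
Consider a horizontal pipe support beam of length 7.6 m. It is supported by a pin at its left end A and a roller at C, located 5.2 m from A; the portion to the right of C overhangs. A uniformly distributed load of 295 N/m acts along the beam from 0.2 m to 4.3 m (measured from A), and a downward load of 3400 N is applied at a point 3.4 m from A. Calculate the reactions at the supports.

Resultant of the distributed load: 295 × 4.1 = 1209.5 N at 2.25 m from A.
Taking moments about A: C_y·5.2 − (295·4.1)·2.25 − 3400·3.4 = 0 → C_y = 14281.375/5.2 = 2746.42 ≈ 2746 N.
ΣF_y = 0: A_y + 2746.42 − 295·4.1 − 3400 = 0 → A_y = 1863 N.
ΣF_x = 0: no horizontal applied forces, so A_x = 0.

A_x = 0, A_y = 1863 N, C_y = 2746 N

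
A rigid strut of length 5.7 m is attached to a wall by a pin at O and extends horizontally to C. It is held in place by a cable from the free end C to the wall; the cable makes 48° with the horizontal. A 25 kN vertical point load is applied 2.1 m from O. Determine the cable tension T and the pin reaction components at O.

ΣM about O: T·sin48°·5.7 − 25·2.1 = 0 → T = 52.5/(5.7·0.743145) = 12.394 ≈ 12.39 kN.
ΣF_x = 0: O_x − T·cos48° = 0 → O_x = 12.394 × 0.669131 = 8.293 kN.
ΣF_y = 0: O_y + T·sin48° − 25 = 0 → O_y = 25 − 12.394 × 0.743145 = 15.79 kN.

T = 12.39 kN, O_x = 8.293 kN, O_y = 15.79 kN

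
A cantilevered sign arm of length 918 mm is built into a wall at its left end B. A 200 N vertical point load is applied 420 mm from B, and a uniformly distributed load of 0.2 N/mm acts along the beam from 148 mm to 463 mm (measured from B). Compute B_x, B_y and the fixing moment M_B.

B_x = 0, B_y = 263.0 N, M_B = 103200 N·mm

Resultant of the distributed load: 0.2 × 315 = 63 N at 305.5 mm from B.
ΣF_x = 0: B_x = 0.
ΣF_y = 0: B_y − 200 − 0.2·315 = 0 → B_y = 263.0 N.
ΣM about B: M_B − 200·420 − (0.2·315)·305.5 = 0 → M_B = 103200 N·mm.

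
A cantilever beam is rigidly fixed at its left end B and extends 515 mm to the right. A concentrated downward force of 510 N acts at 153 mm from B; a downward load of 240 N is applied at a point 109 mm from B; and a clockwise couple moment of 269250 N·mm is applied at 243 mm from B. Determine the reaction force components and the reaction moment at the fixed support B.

B_x = 0, B_y = 750.0 N, M_B = 373400 N·mm

ΣF_x = 0: B_x = 0.
ΣF_y = 0: B_y − 510 − 240 = 0 → B_y = 750.0 N.
ΣM about B: M_B − 510·153 − 240·109 − 269250 = 0 → M_B = 373400 N·mm.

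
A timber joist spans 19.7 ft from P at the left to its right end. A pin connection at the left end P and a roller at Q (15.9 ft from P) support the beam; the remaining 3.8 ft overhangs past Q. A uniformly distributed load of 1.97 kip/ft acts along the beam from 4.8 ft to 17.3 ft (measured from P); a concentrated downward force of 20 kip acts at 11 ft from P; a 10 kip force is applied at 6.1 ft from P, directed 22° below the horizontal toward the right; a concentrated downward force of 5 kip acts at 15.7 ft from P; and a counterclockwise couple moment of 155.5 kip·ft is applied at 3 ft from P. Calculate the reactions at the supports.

P_x = -9.272 kip, P_y = 25.83 kip, Q_y = 27.54 kip

Resultant of the distributed load: 1.97 × 12.5 = 24.625 kip at 11.05 ft from P.
ΣM about P: Q_y·15.9 − (1.97·12.5)·11.05 − 20·11 − 10·sin22°·6.1 − 5·15.7 + 155.5 = 0 → Q_y = 437.957/15.9 = 27.5445 ≈ 27.54 kip.
ΣF_y = 0: P_y + 27.5445 − 1.97·12.5 − 20 − 10·sin22° − 5 = 0 → P_y = 25.83 kip.
ΣF_x = 0: P_x + 10·cos22° = 0 → P_x = -9.272 kip.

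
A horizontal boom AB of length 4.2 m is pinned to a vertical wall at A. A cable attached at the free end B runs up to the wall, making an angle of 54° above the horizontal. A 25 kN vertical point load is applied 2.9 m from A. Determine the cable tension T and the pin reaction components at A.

T = 21.34 kN, A_x = 12.54 kN, A_y = 7.738 kN

ΣM about A: T·sin54°·4.2 − 25·2.9 = 0 → T = 72.5/(4.2·0.809017) = 21.3369 ≈ 21.34 kN.
ΣF_x = 0: A_x − T·cos54° = 0 → A_x = 21.3369 × 0.587785 = 12.54 kN.
ΣF_y = 0: A_y + T·sin54° − 25 = 0 → A_y = 25 − 21.3369 × 0.809017 = 7.738 kN.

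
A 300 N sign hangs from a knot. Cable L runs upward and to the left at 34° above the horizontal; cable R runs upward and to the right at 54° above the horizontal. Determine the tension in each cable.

T_L = 176.4 N, T_R = 248.9 N

ΣF_x = 0: −T_L·cos34° + T_R·cos54° = 0 → T_R = 1.41044·T_L.
ΣF_y = 0: T_L·sin34° + T_R·sin54° = 300.
Substitute: T_L·(0.559193 + 1.41044·0.809017) = 300 → T_L = 176.443 ≈ 176.4 N.
Then T_R = 1.41044 × 176.443 = 248.9 N.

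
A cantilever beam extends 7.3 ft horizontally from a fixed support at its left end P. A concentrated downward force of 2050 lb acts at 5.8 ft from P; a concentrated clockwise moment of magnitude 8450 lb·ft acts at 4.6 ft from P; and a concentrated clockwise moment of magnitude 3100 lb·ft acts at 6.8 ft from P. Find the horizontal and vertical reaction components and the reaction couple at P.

P_x = 0, P_y = 2050 lb, M_P = 23440 lb·ft

ΣF_x = 0: P_x = 0.
ΣF_y = 0: P_y − 2050 = 0 → P_y = 2050 lb.
ΣM about P: M_P − 2050·5.8 − 8450 − 3100 = 0 → M_P = 23440 lb·ft.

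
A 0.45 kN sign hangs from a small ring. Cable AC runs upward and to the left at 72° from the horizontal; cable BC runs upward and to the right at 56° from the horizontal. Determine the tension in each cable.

ΣF_x = 0: −T_AC·cos72° + T_BC·cos56° = 0 → T_BC = 0.552613·T_AC.
ΣF_y = 0: T_AC·sin72° + T_BC·sin56° = 0.45.
Substitute: T_AC·(0.951057 + 0.552613·0.829038) = 0.45 → T_AC = 0.319331 ≈ 0.3193 kN.
Then T_BC = 0.552613 × 0.319331 = 0.1765 kN.

T_AC = 0.3193 kN, T_BC = 0.1765 kN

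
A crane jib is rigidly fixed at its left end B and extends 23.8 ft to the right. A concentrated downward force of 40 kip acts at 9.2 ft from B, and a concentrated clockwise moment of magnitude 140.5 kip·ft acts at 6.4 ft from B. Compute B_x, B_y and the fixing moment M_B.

B_x = 0, B_y = 40.00 kip, M_B = 508.5 kip·ft

ΣF_x = 0: B_x = 0.
ΣF_y = 0: B_y − 40 = 0 → B_y = 40.00 kip.
ΣM about B: M_B − 40·9.2 − 140.5 = 0 → M_B = 508.5 kip·ft.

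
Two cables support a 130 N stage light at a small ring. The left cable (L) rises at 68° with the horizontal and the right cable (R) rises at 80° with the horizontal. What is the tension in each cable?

ΣF_x = 0: −T_L·cos68° + T_R·cos80° = 0 → T_R = 2.15727·T_L.
ΣF_y = 0: T_L·sin68° + T_R·sin80° = 130.
Substitute: T_L·(0.927184 + 2.15727·0.984808) = 130 → T_L = 42.5995 ≈ 42.60 N.
Then T_R = 2.15727 × 42.5995 = 91.90 N.

T_L = 42.60 N, T_R = 91.90 N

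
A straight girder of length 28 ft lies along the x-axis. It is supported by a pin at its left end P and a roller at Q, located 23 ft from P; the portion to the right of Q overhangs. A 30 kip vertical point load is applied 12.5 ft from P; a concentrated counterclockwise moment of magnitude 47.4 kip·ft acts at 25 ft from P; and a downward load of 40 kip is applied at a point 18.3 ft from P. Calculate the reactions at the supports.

P_x = 0, P_y = 23.93 kip, Q_y = 46.07 kip

Taking moments about P: Q_y·23 − 30·12.5 + 47.4 − 40·18.3 = 0 → Q_y = 1059.6/23 = 46.0696 ≈ 46.07 kip.
ΣF_y = 0: P_y + 46.0696 − 30 − 40 = 0 → P_y = 23.93 kip.
ΣF_x = 0: no horizontal applied forces, so P_x = 0.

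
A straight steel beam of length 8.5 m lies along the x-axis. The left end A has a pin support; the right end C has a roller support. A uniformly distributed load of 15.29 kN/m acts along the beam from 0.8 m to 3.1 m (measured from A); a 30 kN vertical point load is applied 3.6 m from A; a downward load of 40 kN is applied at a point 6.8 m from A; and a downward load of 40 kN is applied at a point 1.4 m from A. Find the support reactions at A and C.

Resultant of the distributed load: 15.29 × 2.3 = 35.167 kN at 1.95 m from A.
ΣM about A: C_y·8.5 − (15.29·2.3)·1.95 − 30·3.6 − 40·6.8 − 40·1.4 = 0 → C_y = 504.57565/8.5 = 59.3618 ≈ 59.36 kN.
ΣF_y = 0: A_y + 59.3618 − 15.29·2.3 − 30 − 40 − 40 = 0 → A_y = 85.81 kN.
ΣF_x = 0: no horizontal applied forces, so A_x = 0.

A_x = 0, A_y = 85.81 kN, C_y = 59.36 kN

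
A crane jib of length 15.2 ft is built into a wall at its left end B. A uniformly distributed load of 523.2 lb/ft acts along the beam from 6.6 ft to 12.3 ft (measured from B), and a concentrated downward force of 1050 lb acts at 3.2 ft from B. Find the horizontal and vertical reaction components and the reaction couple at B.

Resultant of the distributed load: 523.2 × 5.7 = 2982.24 lb at 9.45 ft from B.
ΣF_x = 0: B_x = 0.
ΣF_y = 0: B_y − 523.2·5.7 − 1050 = 0 → B_y = 4032 lb.
ΣM about B: M_B − (523.2·5.7)·9.45 − 1050·3.2 = 0 → M_B = 31540 lb·ft.

B_x = 0, B_y = 4032 lb, M_B = 31540 lb·ft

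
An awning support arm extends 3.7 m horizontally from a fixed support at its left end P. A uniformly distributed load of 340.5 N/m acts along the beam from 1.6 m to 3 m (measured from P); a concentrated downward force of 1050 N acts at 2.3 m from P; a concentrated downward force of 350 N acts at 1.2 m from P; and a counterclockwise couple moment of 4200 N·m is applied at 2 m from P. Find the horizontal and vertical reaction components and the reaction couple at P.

P_x = 0, P_y = 1877 N, M_P = -268.6 N·m

Resultant of the distributed load: 340.5 × 1.4 = 476.7 N at 2.3 m from P.
ΣF_x = 0: P_x = 0.
ΣF_y = 0: P_y − 340.5·1.4 − 1050 − 350 = 0 → P_y = 1877 N.
ΣM about P: M_P − (340.5·1.4)·2.3 − 1050·2.3 − 350·1.2 + 4200 = 0 → M_P = -268.6 N·m.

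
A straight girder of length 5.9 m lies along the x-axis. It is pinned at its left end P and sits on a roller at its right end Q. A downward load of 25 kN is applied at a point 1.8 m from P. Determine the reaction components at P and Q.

P_x = 0, P_y = 17.37 kN, Q_y = 7.627 kN

Moments about P: Q_y·5.9 − 25·1.8 = 0 → Q_y = 45/5.9 = 7.62712 ≈ 7.627 kN.
ΣF_y = 0: P_y + 7.62712 − 25 = 0 → P_y = 17.37 kN.
ΣF_x = 0: no horizontal applied forces, so P_x = 0.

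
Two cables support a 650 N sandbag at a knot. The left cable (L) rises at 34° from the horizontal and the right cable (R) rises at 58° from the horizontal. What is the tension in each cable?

ΣF_x = 0: −T_L·cos34° + T_R·cos58° = 0 → T_R = 1.56446·T_L.
ΣF_y = 0: T_L·sin34° + T_R·sin58° = 650.
Substitute: T_L·(0.559193 + 1.56446·0.848048) = 650 → T_L = 344.658 ≈ 344.7 N.
Then T_R = 1.56446 × 344.658 = 539.2 N.

T_L = 344.7 N, T_R = 539.2 N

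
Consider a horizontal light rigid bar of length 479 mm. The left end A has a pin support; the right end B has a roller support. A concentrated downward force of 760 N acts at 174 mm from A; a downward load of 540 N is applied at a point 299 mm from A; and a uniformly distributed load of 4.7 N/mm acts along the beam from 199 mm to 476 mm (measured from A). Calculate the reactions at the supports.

Resultant of the distributed load: 4.7 × 277 = 1301.9 N at 337.5 mm from A.
ΣM about A: B_y·479 − 760·174 − 540·299 − (4.7·277)·337.5 = 0 → B_y = 733091.25/479 = 1530.46 ≈ 1530 N.
ΣF_y = 0: A_y + 1530.46 − 760 − 540 − 4.7·277 = 0 → A_y = 1071 N.
ΣF_x = 0: no horizontal applied forces, so A_x = 0.

A_x = 0, A_y = 1071 N, B_y = 1530 N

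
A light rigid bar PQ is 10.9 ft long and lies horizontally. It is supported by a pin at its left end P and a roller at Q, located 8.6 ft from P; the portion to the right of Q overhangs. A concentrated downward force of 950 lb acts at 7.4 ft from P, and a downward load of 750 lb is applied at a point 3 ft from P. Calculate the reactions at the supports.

Taking moments about P: Q_y·8.6 − 950·7.4 − 750·3 = 0 → Q_y = 9280/8.6 = 1079.07 ≈ 1079 lb.
ΣF_y = 0: P_y + 1079.07 − 950 − 750 = 0 → P_y = 620.9 lb.
ΣF_x = 0: no horizontal applied forces, so P_x = 0.

P_x = 0, P_y = 620.9 lb, Q_y = 1079 lb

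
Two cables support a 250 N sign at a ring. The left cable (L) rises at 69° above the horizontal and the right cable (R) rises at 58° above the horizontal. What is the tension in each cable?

T_L = 165.9 N, T_R = 112.2 N

ΣF_x = 0: −T_L·cos69° + T_R·cos58° = 0 → T_R = 0.676269·T_L.
ΣF_y = 0: T_L·sin69° + T_R·sin58° = 250.
Substitute: T_L·(0.93358 + 0.676269·0.848048) = 250 → T_L = 165.883 ≈ 165.9 N.
Then T_R = 0.676269 × 165.883 = 112.2 N.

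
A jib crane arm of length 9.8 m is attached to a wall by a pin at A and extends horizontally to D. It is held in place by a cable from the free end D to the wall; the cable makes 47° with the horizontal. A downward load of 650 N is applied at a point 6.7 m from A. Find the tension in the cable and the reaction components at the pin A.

T = 607.6 N, A_x = 414.4 N, A_y = 205.6 N

ΣM about A: T·sin47°·9.8 − 650·6.7 = 0 → T = 4355/(9.8·0.731354) = 607.623 ≈ 607.6 N.
ΣF_x = 0: A_x − T·cos47° = 0 → A_x = 607.623 × 0.681998 = 414.4 N.
ΣF_y = 0: A_y + T·sin47° − 650 = 0 → A_y = 650 − 607.623 × 0.731354 = 205.6 N.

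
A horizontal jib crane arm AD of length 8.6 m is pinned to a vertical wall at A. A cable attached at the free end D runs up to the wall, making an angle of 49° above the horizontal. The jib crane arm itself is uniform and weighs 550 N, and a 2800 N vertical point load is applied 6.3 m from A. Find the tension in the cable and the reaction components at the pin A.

ΣM about A: T·sin49°·8.6 − 550·4.3 − 2800·6.3 = 0 → T = 20005/(8.6·0.75471) = 3082.19 ≈ 3082 N.
ΣF_x = 0: A_x − T·cos49° = 0 → A_x = 3082.19 × 0.656059 = 2022 N.
ΣF_y = 0: A_y + T·sin49° − 550 − 2800 = 0 → A_y = 3350 − 3082.19 × 0.75471 = 1024 N.

T = 3082 N, A_x = 2022 N, A_y = 1024 N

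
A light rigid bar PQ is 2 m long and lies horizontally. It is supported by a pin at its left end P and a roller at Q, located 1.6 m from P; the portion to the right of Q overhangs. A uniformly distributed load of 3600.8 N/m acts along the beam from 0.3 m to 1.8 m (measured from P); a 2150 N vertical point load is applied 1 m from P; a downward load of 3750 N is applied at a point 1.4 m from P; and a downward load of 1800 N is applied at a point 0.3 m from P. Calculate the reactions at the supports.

P_x = 0, P_y = 4594 N, Q_y = 8507 N

Resultant of the distributed load: 3600.8 × 1.5 = 5401.2 N at 1.05 m from P.
Taking moments about P: Q_y·1.6 − (3600.8·1.5)·1.05 − 2150·1 − 3750·1.4 − 1800·0.3 = 0 → Q_y = 13611.26/1.6 = 8507.04 ≈ 8507 N.
ΣF_y = 0: P_y + 8507.04 − 3600.8·1.5 − 2150 − 3750 − 1800 = 0 → P_y = 4594 N.
ΣF_x = 0: no horizontal applied forces, so P_x = 0.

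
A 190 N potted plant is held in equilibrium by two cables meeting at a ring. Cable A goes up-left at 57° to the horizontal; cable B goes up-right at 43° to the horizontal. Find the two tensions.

T_A = 141.1 N, T_B = 105.1 N

ΣF_x = 0: −T_A·cos57° + T_B·cos43° = 0 → T_B = 0.7447·T_A.
ΣF_y = 0: T_A·sin57° + T_B·sin43° = 190.
Substitute: T_A·(0.838671 + 0.7447·0.681998) = 190 → T_A = 141.101 ≈ 141.1 N.
Then T_B = 0.7447 × 141.101 = 105.1 N.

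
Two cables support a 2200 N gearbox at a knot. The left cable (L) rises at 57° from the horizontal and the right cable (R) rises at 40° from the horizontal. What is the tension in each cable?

ΣF_x = 0: −T_L·cos57° + T_R·cos40° = 0 → T_R = 0.710976·T_L.
ΣF_y = 0: T_L·sin57° + T_R·sin40° = 2200.
Substitute: T_L·(0.838671 + 0.710976·0.642788) = 2200 → T_L = 1697.95 ≈ 1698 N.
Then T_R = 0.710976 × 1697.95 = 1207 N.

T_L = 1698 N, T_R = 1207 N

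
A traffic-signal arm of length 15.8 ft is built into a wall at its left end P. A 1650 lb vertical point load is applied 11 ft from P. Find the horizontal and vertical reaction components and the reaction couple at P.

P_x = 0, P_y = 1650 lb, M_P = 18150 lb·ft

ΣF_x = 0: P_x = 0.
ΣF_y = 0: P_y − 1650 = 0 → P_y = 1650 lb.
ΣM about P: M_P − 1650·11 = 0 → M_P = 18150 lb·ft.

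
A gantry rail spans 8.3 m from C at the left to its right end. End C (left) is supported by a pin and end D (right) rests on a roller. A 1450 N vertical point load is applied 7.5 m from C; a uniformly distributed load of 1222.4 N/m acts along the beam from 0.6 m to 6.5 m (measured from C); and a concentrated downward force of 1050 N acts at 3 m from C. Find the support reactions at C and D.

Resultant of the distributed load: 1222.4 × 5.9 = 7212.16 N at 3.55 m from C.
Taking moments about C: D_y·8.3 − 1450·7.5 − (1222.4·5.9)·3.55 − 1050·3 = 0 → D_y = 39628.168/8.3 = 4774.48 ≈ 4774 N.
ΣF_y = 0: C_y + 4774.48 − 1450 − 1222.4·5.9 − 1050 = 0 → C_y = 4938 N.
ΣF_x = 0: no horizontal applied forces, so C_x = 0.

C_x = 0, C_y = 4938 N, D_y = 4774 N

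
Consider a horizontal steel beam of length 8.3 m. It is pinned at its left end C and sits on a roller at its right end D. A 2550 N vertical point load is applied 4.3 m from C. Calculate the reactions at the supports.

C_x = 0, C_y = 1229 N, D_y = 1321 N

ΣM about C: D_y·8.3 − 2550·4.3 = 0 → D_y = 10965/8.3 = 1321.08 ≈ 1321 N.
ΣF_y = 0: C_y + 1321.08 − 2550 = 0 → C_y = 1229 N.
ΣF_x = 0: no horizontal applied forces, so C_x = 0.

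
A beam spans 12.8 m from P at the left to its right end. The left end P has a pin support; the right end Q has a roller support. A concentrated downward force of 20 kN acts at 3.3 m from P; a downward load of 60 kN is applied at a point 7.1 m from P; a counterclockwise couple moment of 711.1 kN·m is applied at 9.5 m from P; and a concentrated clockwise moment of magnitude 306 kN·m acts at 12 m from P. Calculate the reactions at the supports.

P_x = 0, P_y = 73.21 kN, Q_y = 6.789 kN

ΣM about P: Q_y·12.8 − 20·3.3 − 60·7.1 + 711.1 − 306 = 0 → Q_y = 86.9/12.8 = 6.78906 ≈ 6.789 kN.
ΣF_y = 0: P_y + 6.78906 − 20 − 60 = 0 → P_y = 73.21 kN.
ΣF_x = 0: no horizontal applied forces, so P_x = 0.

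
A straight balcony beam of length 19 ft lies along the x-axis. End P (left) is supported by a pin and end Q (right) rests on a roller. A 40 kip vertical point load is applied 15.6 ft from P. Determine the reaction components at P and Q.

P_x = 0, P_y = 7.158 kip, Q_y = 32.84 kip

ΣM about P: Q_y·19 − 40·15.6 = 0 → Q_y = 624/19 = 32.8421 ≈ 32.84 kip.
ΣF_y = 0: P_y + 32.8421 − 40 = 0 → P_y = 7.158 kip.
ΣF_x = 0: no horizontal applied forces, so P_x = 0.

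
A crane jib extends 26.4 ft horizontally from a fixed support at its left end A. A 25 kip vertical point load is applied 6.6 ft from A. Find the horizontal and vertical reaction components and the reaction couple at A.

A_x = 0, A_y = 25.00 kip, M_A = 165.0 kip·ft

ΣF_x = 0: A_x = 0.
ΣF_y = 0: A_y − 25 = 0 → A_y = 25.00 kip.
ΣM about A: M_A − 25·6.6 = 0 → M_A = 165.0 kip·ft.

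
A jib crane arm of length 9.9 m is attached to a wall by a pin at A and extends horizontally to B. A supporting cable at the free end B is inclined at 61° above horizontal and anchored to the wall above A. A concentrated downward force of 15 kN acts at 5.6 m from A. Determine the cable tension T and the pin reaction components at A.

ΣM about A: T·sin61°·9.9 − 15·5.6 = 0 → T = 84/(9.9·0.87462) = 9.70118 ≈ 9.701 kN.
ΣF_x = 0: A_x − T·cos61° = 0 → A_x = 9.70118 × 0.48481 = 4.703 kN.
ΣF_y = 0: A_y + T·sin61° − 15 = 0 → A_y = 15 − 9.70118 × 0.87462 = 6.515 kN.

T = 9.701 kN, A_x = 4.703 kN, A_y = 6.515 kN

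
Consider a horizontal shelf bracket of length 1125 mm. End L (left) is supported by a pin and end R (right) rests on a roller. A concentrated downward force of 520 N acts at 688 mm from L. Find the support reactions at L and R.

L_x = 0, L_y = 202.0 N, R_y = 318.0 N

Moments about L: R_y·1125 − 520·688 = 0 → R_y = 357760/1125 = 318.009 ≈ 318.0 N.
ΣF_y = 0: L_y + 318.009 − 520 = 0 → L_y = 202.0 N.
ΣF_x = 0: no horizontal applied forces, so L_x = 0.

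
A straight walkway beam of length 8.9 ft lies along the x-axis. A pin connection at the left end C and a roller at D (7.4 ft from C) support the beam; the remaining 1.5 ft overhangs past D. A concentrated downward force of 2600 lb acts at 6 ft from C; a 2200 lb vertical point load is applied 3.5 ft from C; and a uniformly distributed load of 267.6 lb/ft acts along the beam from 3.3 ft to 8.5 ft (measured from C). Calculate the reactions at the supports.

C_x = 0, C_y = 1933 lb, D_y = 4258 lb

Resultant of the distributed load: 267.6 × 5.2 = 1391.52 lb at 5.9 ft from C.
Moments about C: D_y·7.4 − 2600·6 − 2200·3.5 − (267.6·5.2)·5.9 = 0 → D_y = 31509.968/7.4 = 4258.1 ≈ 4258 lb.
ΣF_y = 0: C_y + 4258.1 − 2600 − 2200 − 267.6·5.2 = 0 → C_y = 1933 lb.
ΣF_x = 0: no horizontal applied forces, so C_x = 0.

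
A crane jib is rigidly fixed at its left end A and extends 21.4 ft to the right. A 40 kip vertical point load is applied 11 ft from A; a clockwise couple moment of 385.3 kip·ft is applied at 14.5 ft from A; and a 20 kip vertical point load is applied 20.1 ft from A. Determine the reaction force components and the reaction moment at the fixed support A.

A_x = 0, A_y = 60.00 kip, M_A = 1227 kip·ft

ΣF_x = 0: A_x = 0.
ΣF_y = 0: A_y − 40 − 20 = 0 → A_y = 60.00 kip.
ΣM about A: M_A − 40·11 − 385.3 − 20·20.1 = 0 → M_A = 1227 kip·ft.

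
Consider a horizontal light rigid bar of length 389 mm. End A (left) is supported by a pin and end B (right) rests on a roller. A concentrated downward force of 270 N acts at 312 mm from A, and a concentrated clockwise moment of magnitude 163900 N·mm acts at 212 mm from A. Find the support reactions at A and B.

Taking moments about A: B_y·389 − 270·312 − 163900 = 0 → B_y = 248140/389 = 637.892 ≈ 637.9 N.
ΣF_y = 0: A_y + 637.892 − 270 = 0 → A_y = -367.9 N.
ΣF_x = 0: no horizontal applied forces, so A_x = 0.

A_x = 0, A_y = -367.9 N, B_y = 637.9 N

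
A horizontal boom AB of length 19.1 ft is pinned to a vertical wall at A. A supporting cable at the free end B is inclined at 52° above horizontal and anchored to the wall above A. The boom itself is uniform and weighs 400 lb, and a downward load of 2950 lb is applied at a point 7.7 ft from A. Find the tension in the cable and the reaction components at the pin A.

ΣM about A: T·sin52°·19.1 − 400·9.55 − 2950·7.7 = 0 → T = 26535/(19.1·0.788011) = 1763 lb.
ΣF_x = 0: A_x − T·cos52° = 0 → A_x = 1763 × 0.615661 = 1085 lb.
ΣF_y = 0: A_y + T·sin52° − 400 − 2950 = 0 → A_y = 3350 − 1763 × 0.788011 = 1961 lb.

T = 1763 lb, A_x = 1085 lb, A_y = 1961 lb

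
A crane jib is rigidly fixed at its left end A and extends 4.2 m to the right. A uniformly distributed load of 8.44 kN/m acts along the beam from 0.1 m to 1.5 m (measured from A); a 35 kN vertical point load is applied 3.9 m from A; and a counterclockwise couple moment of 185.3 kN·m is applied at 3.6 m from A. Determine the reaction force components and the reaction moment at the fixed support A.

A_x = 0, A_y = 46.82 kN, M_A = -39.35 kN·m

Resultant of the distributed load: 8.44 × 1.4 = 11.816 kN at 0.8 m from A.
ΣF_x = 0: A_x = 0.
ΣF_y = 0: A_y − 8.44·1.4 − 35 = 0 → A_y = 46.82 kN.
ΣM about A: M_A − (8.44·1.4)·0.8 − 35·3.9 + 185.3 = 0 → M_A = -39.35 kN·m.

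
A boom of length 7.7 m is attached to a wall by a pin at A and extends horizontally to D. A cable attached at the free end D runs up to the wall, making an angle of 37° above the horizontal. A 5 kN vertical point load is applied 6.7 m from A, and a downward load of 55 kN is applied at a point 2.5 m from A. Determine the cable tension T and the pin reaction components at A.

ΣM about A: T·sin37°·7.7 − 5·6.7 − 55·2.5 = 0 → T = 171/(7.7·0.601815) = 36.9014 ≈ 36.90 kN.
ΣF_x = 0: A_x − T·cos37° = 0 → A_x = 36.9014 × 0.798636 = 29.47 kN.
ΣF_y = 0: A_y + T·sin37° − 5 − 55 = 0 → A_y = 60 − 36.9014 × 0.601815 = 37.79 kN.

T = 36.90 kN, A_x = 29.47 kN, A_y = 37.79 kN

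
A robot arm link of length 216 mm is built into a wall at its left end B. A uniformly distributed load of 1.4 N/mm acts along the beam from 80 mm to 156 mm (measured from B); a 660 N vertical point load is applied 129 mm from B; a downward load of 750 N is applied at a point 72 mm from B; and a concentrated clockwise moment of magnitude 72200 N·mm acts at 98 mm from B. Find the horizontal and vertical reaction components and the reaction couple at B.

Resultant of the distributed load: 1.4 × 76 = 106.4 N at 118 mm from B.
ΣF_x = 0: B_x = 0.
ΣF_y = 0: B_y − 1.4·76 − 660 − 750 = 0 → B_y = 1516 N.
ΣM about B: M_B − (1.4·76)·118 − 660·129 − 750·72 − 72200 = 0 → M_B = 223900 N·mm.

B_x = 0, B_y = 1516 N, M_B = 223900 N·mm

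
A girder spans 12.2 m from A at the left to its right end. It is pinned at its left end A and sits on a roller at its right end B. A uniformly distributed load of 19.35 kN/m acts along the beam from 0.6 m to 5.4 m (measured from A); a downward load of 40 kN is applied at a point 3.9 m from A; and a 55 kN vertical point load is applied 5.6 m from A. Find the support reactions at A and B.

Resultant of the distributed load: 19.35 × 4.8 = 92.88 kN at 3 m from A.
ΣM about A: B_y·12.2 − (19.35·4.8)·3 − 40·3.9 − 55·5.6 = 0 → B_y = 742.64/12.2 = 60.8721 ≈ 60.87 kN.
ΣF_y = 0: A_y + 60.8721 − 19.35·4.8 − 40 − 55 = 0 → A_y = 127.0 kN.
ΣF_x = 0: no horizontal applied forces, so A_x = 0.

A_x = 0, A_y = 127.0 kN, B_y = 60.87 kN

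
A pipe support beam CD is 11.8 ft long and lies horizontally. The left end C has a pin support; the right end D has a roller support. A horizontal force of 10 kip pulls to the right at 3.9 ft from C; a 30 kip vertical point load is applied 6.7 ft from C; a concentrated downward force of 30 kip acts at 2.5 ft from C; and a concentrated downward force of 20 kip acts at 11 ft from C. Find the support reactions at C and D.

C_x = -10.00 kip, C_y = 37.97 kip, D_y = 42.03 kip

Taking moments about C: D_y·11.8 − 30·6.7 − 30·2.5 − 20·11 = 0 → D_y = 496/11.8 = 42.0339 ≈ 42.03 kip.
ΣF_y = 0: C_y + 42.0339 − 30 − 30 − 20 = 0 → C_y = 37.97 kip.
ΣF_x = 0: C_x + 10 = 0 → C_x = -10.00 kip.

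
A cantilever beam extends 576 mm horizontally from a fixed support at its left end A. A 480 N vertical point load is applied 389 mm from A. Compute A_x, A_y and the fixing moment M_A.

A_x = 0, A_y = 480.0 N, M_A = 186700 N·mm

ΣF_x = 0: A_x = 0.
ΣF_y = 0: A_y − 480 = 0 → A_y = 480.0 N.
ΣM about A: M_A − 480·389 = 0 → M_A = 186700 N·mm.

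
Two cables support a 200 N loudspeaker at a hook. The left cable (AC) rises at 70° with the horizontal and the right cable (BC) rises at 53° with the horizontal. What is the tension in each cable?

T_AC = 143.5 N, T_BC = 81.56 N

ΣF_x = 0: −T_AC·cos70° + T_BC·cos53° = 0 → T_BC = 0.568314·T_AC.
ΣF_y = 0: T_AC·sin70° + T_BC·sin53° = 200.
Substitute: T_AC·(0.939693 + 0.568314·0.798636) = 200 → T_AC = 143.516 ≈ 143.5 N.
Then T_BC = 0.568314 × 143.516 = 81.56 N.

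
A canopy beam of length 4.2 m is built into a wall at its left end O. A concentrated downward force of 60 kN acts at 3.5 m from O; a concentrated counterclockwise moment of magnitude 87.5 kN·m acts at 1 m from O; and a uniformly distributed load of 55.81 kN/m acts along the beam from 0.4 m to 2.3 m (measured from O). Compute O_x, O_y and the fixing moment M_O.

Resultant of the distributed load: 55.81 × 1.9 = 106.039 kN at 1.35 m from O.
ΣF_x = 0: O_x = 0.
ΣF_y = 0: O_y − 60 − 55.81·1.9 = 0 → O_y = 166.0 kN.
ΣM about O: M_O − 60·3.5 + 87.5 − (55.81·1.9)·1.35 = 0 → M_O = 265.7 kN·m.

O_x = 0, O_y = 166.0 kN, M_O = 265.7 kN·m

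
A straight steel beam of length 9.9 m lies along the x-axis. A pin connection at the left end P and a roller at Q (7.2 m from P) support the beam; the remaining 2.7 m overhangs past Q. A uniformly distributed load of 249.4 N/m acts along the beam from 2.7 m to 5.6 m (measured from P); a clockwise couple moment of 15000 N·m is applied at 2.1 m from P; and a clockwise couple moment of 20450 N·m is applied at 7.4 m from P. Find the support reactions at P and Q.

P_x = 0, P_y = -4617 N, Q_y = 5340 N

Resultant of the distributed load: 249.4 × 2.9 = 723.26 N at 4.15 m from P.
Taking moments about P: Q_y·7.2 − (249.4·2.9)·4.15 − 15000 − 20450 = 0 → Q_y = 38451.529/7.2 = 5340.49 ≈ 5340 N.
ΣF_y = 0: P_y + 5340.49 − 249.4·2.9 = 0 → P_y = -4617 N.
ΣF_x = 0: no horizontal applied forces, so P_x = 0.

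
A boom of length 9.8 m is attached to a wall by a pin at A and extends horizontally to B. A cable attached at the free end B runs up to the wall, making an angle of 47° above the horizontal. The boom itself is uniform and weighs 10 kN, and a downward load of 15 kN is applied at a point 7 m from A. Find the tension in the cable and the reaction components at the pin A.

ΣM about A: T·sin47°·9.8 − 10·4.9 − 15·7 = 0 → T = 154/(9.8·0.731354) = 21.4866 ≈ 21.49 kN.
ΣF_x = 0: A_x − T·cos47° = 0 → A_x = 21.4866 × 0.681998 = 14.65 kN.
ΣF_y = 0: A_y + T·sin47° − 10 − 15 = 0 → A_y = 25 − 21.4866 × 0.731354 = 9.286 kN.

T = 21.49 kN, A_x = 14.65 kN, A_y = 9.286 kN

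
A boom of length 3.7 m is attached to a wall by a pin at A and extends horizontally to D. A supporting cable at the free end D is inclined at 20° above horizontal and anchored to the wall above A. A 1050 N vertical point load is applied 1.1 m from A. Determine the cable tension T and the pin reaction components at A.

ΣM about A: T·sin20°·3.7 − 1050·1.1 = 0 → T = 1155/(3.7·0.34202) = 912.701 ≈ 912.7 N.
ΣF_x = 0: A_x − T·cos20° = 0 → A_x = 912.701 × 0.939693 = 857.7 N.
ΣF_y = 0: A_y + T·sin20° − 1050 = 0 → A_y = 1050 − 912.701 × 0.34202 = 737.8 N.

T = 912.7 N, A_x = 857.7 N, A_y = 737.8 N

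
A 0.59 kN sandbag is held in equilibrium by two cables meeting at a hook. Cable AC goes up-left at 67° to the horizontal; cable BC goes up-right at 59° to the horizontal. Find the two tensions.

T_AC = 0.3756 kN, T_BC = 0.2850 kN

ΣF_x = 0: −T_AC·cos67° + T_BC·cos59° = 0 → T_BC = 0.758645·T_AC.
ΣF_y = 0: T_AC·sin67° + T_BC·sin59° = 0.59.
Substitute: T_AC·(0.920505 + 0.758645·0.857167) = 0.59 → T_AC = 0.375607 ≈ 0.3756 kN.
Then T_BC = 0.758645 × 0.375607 = 0.2850 kN.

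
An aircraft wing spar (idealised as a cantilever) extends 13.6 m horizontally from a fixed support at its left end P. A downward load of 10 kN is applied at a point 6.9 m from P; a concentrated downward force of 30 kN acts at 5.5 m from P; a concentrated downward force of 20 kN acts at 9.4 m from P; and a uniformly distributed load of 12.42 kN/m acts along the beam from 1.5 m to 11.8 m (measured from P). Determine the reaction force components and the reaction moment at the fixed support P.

Resultant of the distributed load: 12.42 × 10.3 = 127.926 kN at 6.65 m from P.
ΣF_x = 0: P_x = 0.
ΣF_y = 0: P_y − 10 − 30 − 20 − 12.42·10.3 = 0 → P_y = 187.9 kN.
ΣM about P: M_P − 10·6.9 − 30·5.5 − 20·9.4 − (12.42·10.3)·6.65 = 0 → M_P = 1273 kN·m.

P_x = 0, P_y = 187.9 kN, M_P = 1273 kN·m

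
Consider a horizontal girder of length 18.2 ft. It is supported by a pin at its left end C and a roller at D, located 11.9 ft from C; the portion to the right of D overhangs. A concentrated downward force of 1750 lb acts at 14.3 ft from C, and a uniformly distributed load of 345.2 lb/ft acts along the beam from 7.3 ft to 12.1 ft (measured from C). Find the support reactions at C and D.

Resultant of the distributed load: 345.2 × 4.8 = 1656.96 lb at 9.7 ft from C.
Taking moments about C: D_y·11.9 − 1750·14.3 − (345.2·4.8)·9.7 = 0 → D_y = 41097.512/11.9 = 3453.57 ≈ 3454 lb.
ΣF_y = 0: C_y + 3453.57 − 1750 − 345.2·4.8 = 0 → C_y = -46.61 lb.
ΣF_x = 0: no horizontal applied forces, so C_x = 0.

C_x = 0, C_y = -46.61 lb, D_y = 3454 lb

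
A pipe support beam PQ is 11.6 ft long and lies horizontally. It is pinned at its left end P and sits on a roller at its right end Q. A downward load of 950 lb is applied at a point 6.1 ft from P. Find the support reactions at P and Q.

P_x = 0, P_y = 450.4 lb, Q_y = 499.6 lb

Moments about P: Q_y·11.6 − 950·6.1 = 0 → Q_y = 5795/11.6 = 499.569 ≈ 499.6 lb.
ΣF_y = 0: P_y + 499.569 − 950 = 0 → P_y = 450.4 lb.
ΣF_x = 0: no horizontal applied forces, so P_x = 0.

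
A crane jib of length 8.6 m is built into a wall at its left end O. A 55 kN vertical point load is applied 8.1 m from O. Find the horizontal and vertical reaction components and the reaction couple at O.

ΣF_x = 0: O_x = 0.
ΣF_y = 0: O_y − 55 = 0 → O_y = 55.00 kN.
ΣM about O: M_O − 55·8.1 = 0 → M_O = 445.5 kN·m.

O_x = 0, O_y = 55.00 kN, M_O = 445.5 kN·m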